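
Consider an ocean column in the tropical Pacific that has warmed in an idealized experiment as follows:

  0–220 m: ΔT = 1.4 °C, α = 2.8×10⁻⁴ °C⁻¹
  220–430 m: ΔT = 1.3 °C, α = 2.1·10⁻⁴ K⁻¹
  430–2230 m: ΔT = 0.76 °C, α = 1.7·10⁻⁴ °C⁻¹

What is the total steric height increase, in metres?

Layer 1: 2.8×10⁻⁴ × 220 × 1.4 = 0.08624 m
1.3 × 2.1×10⁻⁴ × 210 = 0.05733 m
Layer 3: 1.7×10⁻⁴ × 1800 × 0.76 = 0.23256 m
Δh = 0.08624 + 0.05733 + 0.23256 = 0.37613 m ≈ 0.376 m

about 0.376 m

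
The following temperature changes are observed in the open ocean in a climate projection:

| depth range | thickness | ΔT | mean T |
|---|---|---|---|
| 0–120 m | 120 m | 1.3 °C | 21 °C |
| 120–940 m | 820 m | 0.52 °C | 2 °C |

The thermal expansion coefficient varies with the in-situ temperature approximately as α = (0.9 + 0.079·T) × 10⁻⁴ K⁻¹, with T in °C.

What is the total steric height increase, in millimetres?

Layer 1: α = (0.9 + 0.079×21)×10⁻⁴ = 2.559×10⁻⁴ K⁻¹
Layer 2: α = (0.9 + 0.079×2)×10⁻⁴ = 1.058×10⁻⁴ K⁻¹
Layer 1: 2.559×10⁻⁴ × 1.3 × 120 = 0.0399204 m
120–940 m: 0.52 × 820 × 1.058×10⁻⁴ = 0.04511312 m
Δh = 0.0399204 + 0.04511312 = 0.08503352 m ≈ 85.0 mm

Δh = 85.0 mm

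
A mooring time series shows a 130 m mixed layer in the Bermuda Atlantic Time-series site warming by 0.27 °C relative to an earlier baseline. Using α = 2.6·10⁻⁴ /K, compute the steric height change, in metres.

Δh = αΔT·H = 2.6×10⁻⁴ × 0.27 × 130 = 0.009126 m

0.00913 m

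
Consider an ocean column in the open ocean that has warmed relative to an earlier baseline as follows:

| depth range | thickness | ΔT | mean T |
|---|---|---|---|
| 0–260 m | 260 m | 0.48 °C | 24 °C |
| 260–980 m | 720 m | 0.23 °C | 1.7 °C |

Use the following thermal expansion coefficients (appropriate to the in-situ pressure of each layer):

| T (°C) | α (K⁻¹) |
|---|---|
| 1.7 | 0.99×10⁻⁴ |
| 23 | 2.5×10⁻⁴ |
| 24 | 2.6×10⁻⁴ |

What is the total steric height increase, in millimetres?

about 49 mm

Layer 1 at 24 °C → α = 2.6×10⁻⁴ K⁻¹
Layer 2 at 1.7 °C → α = 0.99×10⁻⁴ K⁻¹
0–260 m: 0.48 × 260 × 2.6×10⁻⁴ = 0.032448 m
720 × 0.23 × 0.99×10⁻⁴ = 0.0163944 m
Δh = 0.032448 + 0.0163944 = 0.0488424 m ≈ 49 mm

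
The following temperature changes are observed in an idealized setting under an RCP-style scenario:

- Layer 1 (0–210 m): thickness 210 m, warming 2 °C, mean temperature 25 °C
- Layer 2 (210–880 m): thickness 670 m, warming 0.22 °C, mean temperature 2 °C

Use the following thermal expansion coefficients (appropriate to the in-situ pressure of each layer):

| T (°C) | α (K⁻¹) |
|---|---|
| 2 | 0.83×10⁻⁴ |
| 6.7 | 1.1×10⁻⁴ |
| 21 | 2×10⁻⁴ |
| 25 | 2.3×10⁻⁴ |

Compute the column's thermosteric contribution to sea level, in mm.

Layer 1 at 25 °C → α = 2.3×10⁻⁴ K⁻¹
Layer 2 at 2 °C → α = 0.83×10⁻⁴ K⁻¹
0–210 m: 210 × 2.3×10⁻⁴ × 2 = 0.09660 m
Layer 2: 670 × 0.22 × 0.83×10⁻⁴ = 0.0122342 m
Δh = 0.09660 + 0.0122342 = 0.1088342 m

Δh ≈ 110 mm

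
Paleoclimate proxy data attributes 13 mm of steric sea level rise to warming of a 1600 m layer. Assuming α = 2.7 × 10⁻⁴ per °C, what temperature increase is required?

ΔT = Δh/(αH) = 0.013 / (2.7×10⁻⁴ × 1600) ≈ 0.03009 °C

ΔT ≈ 0.030 °C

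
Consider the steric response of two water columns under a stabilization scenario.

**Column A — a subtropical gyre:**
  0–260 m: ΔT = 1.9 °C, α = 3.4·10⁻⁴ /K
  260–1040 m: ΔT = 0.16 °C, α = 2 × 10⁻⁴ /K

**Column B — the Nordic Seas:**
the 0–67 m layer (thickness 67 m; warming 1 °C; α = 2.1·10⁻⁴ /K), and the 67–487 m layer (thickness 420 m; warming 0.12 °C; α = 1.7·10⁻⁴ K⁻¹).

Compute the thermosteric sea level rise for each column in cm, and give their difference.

A: 19.3 cm; B: 2.26 cm; difference 17.0 cm

A 260 × 1.9 × 3.4×10⁻⁴ = 0.16796 m
A Layer 2: 2×10⁻⁴ × 0.16 × 780 = 0.02496 m
A total: 0.19292 m
B 2.1×10⁻⁴ × 67 × 1 = 0.01407 m
B 67–487 m: 420 × 0.12 × 1.7×10⁻⁴ = 0.008568 m
B total: 0.022638 m
Difference: 0.19292 − 0.022638 = 0.170282 m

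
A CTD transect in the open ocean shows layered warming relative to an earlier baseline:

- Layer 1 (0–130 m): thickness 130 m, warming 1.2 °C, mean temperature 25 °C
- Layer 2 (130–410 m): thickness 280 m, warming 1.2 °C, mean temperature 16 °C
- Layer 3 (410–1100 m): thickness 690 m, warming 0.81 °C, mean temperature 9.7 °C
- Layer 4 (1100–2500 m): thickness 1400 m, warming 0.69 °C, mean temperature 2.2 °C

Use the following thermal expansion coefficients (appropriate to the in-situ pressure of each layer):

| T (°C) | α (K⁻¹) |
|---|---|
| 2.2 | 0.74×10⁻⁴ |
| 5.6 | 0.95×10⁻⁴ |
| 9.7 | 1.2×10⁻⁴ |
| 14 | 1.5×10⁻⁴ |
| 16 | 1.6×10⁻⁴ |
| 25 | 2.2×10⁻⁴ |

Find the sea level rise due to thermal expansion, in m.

Δh = 0.23 m

Layer 1 at 25 °C → α = 2.2×10⁻⁴ K⁻¹
Layer 2 at 16 °C → α = 1.6×10⁻⁴ K⁻¹
Layer 3 at 9.7 °C → α = 1.2×10⁻⁴ K⁻¹
Layer 4 at 2.2 °C → α = 0.74×10⁻⁴ K⁻¹
0–130 m: 130 × 1.2 × 2.2×10⁻⁴ = 0.03432 m
130–410 m: 1.6×10⁻⁴ × 280 × 1.2 = 0.05376 m
1.2×10⁻⁴ × 0.81 × 690 = 0.067068 m
1100–2500 m: 1400 × 0.74×10⁻⁴ × 0.69 = 0.071484 m
Δh = 0.03432 + 0.05376 + 0.067068 + 0.071484 = 0.226632 m ≈ 0.23 m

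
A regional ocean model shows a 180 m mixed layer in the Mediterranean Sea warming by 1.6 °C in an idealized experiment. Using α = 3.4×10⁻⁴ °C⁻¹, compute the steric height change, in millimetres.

Δh = αΔT·H = 3.4×10⁻⁴ × 1.6 × 180 = 0.09792 m

Δh ≈ 97.9 mm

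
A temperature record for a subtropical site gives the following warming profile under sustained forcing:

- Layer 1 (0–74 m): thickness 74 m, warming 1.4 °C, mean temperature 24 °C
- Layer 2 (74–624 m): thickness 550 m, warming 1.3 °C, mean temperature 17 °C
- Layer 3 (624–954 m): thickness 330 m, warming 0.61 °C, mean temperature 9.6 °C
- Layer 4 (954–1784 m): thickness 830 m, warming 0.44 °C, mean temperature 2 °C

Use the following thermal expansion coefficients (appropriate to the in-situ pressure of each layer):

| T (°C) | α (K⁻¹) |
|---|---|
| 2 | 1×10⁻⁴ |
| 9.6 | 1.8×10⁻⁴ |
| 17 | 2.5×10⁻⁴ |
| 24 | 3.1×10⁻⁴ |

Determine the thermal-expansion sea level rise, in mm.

Layer 1 at 24 °C → α = 3.1×10⁻⁴ K⁻¹
Layer 2 at 17 °C → α = 2.5×10⁻⁴ K⁻¹
Layer 3 at 9.6 °C → α = 1.8×10⁻⁴ K⁻¹
Layer 4 at 2 °C → α = 1×10⁻⁴ K⁻¹
Layer 1: 1.4 × 74 × 3.1×10⁻⁴ = 0.032116 m
74–624 m: 1.3 × 2.5×10⁻⁴ × 550 = 0.17875 m
330 × 0.61 × 1.8×10⁻⁴ = 0.036234 m
Layer 4: 1×10⁻⁴ × 830 × 0.44 = 0.03652 m
Δh = 0.032116 + 0.17875 + 0.036234 + 0.03652 = 0.28362 m

284 mm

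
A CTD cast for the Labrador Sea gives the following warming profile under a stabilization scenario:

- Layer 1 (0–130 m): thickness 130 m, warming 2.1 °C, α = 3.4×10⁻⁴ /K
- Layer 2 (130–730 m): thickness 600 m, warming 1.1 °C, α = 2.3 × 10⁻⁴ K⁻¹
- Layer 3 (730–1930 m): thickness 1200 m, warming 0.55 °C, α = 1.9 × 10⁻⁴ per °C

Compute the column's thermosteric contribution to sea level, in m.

0.370 m

Layer 1: 130 × 3.4×10⁻⁴ × 2.1 = 0.09282 m
130–730 m: 600 × 1.1 × 2.3×10⁻⁴ = 0.15180 m
Layer 3: 1200 × 0.55 × 1.9×10⁻⁴ = 0.12540 m
Δh = 0.09282 + 0.15180 + 0.12540 = 0.37002 m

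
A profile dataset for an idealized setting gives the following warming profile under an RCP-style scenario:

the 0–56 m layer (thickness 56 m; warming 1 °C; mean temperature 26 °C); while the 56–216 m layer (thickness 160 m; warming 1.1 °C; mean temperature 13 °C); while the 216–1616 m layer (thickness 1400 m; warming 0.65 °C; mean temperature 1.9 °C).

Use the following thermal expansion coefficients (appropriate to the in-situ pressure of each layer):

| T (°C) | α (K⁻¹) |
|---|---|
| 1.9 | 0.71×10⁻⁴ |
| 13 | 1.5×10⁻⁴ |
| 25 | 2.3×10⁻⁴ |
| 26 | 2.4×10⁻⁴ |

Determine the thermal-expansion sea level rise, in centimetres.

Layer 1 at 26 °C → α = 2.4×10⁻⁴ K⁻¹
Layer 2 at 13 °C → α = 1.5×10⁻⁴ K⁻¹
Layer 3 at 1.9 °C → α = 0.71×10⁻⁴ K⁻¹
56 × 2.4×10⁻⁴ × 1 = 0.01344 m
56–216 m: 1.5×10⁻⁴ × 160 × 1.1 = 0.02640 m
216–1616 m: 0.65 × 0.71×10⁻⁴ × 1400 = 0.06461 m
Δh = 0.01344 + 0.02640 + 0.06461 = 0.10445 m ≈ 10.4 cm

10.4 cm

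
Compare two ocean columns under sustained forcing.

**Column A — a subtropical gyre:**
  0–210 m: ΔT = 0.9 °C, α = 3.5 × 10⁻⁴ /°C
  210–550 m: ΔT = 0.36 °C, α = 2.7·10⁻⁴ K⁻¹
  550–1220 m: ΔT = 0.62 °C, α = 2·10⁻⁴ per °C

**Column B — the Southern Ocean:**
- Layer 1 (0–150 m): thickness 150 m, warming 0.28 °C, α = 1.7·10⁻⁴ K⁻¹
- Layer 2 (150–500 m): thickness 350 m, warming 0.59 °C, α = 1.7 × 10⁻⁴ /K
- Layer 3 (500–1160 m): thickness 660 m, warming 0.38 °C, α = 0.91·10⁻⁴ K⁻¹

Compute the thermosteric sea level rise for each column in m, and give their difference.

A Layer 1: 210 × 3.5×10⁻⁴ × 0.9 = 0.06615 m
A Layer 2: 0.36 × 340 × 2.7×10⁻⁴ = 0.033048 m
A 0.62 × 2×10⁻⁴ × 670 = 0.08308 m
A total: 0.182278 m
B 150 × 1.7×10⁻⁴ × 0.28 = 0.00714 m
B Layer 2: 0.59 × 1.7×10⁻⁴ × 350 = 0.035105 m
B Layer 3: 0.91×10⁻⁴ × 0.38 × 660 = 0.0228228 m
B total: 0.0650678 m
Difference: 0.182278 − 0.0650678 = 0.1172102 m

A: 0.18 m; B: 0.065 m; difference 0.12 m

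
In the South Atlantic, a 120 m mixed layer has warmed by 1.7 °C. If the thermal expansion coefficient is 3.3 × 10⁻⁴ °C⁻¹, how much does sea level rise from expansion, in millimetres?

about 67.3 mm

Δh = αΔT·H = 3.3×10⁻⁴ × 1.7 × 120 = 0.06732 m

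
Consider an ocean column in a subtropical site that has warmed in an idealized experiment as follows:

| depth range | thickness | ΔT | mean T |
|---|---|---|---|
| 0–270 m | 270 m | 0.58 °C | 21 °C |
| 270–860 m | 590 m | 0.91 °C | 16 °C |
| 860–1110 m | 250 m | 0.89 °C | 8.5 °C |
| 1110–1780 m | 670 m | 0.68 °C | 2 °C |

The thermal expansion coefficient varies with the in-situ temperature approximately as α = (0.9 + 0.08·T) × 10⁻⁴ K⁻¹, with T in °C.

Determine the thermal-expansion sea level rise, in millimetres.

Layer 1: α = (0.9 + 0.08×21)×10⁻⁴ = 2.58×10⁻⁴ K⁻¹
Layer 2: α = (0.9 + 0.08×16)×10⁻⁴ = 2.18×10⁻⁴ K⁻¹
Layer 3: α = (0.9 + 0.08×8.5)×10⁻⁴ = 1.58×10⁻⁴ K⁻¹
Layer 4: α = (0.9 + 0.08×2)×10⁻⁴ = 1.06×10⁻⁴ K⁻¹
Layer 1: 2.58×10⁻⁴ × 0.58 × 270 = 0.0404028 m
0.91 × 2.18×10⁻⁴ × 590 = 0.1170442 m
0.89 × 1.58×10⁻⁴ × 250 = 0.035155 m
1110–1780 m: 0.68 × 670 × 1.06×10⁻⁴ = 0.0482936 m
Δh = 0.0404028 + 0.1170442 + 0.035155 + 0.0482936 = 0.2408956 m ≈ 240 mm

about 240 mm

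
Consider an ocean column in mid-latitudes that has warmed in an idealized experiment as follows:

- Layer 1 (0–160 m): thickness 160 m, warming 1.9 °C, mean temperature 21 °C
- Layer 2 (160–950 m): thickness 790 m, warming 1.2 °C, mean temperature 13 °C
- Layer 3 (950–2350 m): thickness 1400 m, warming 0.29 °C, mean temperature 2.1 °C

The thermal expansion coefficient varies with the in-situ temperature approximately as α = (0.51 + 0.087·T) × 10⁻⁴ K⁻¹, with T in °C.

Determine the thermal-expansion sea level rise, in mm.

Layer 1: α = (0.51 + 0.087×21)×10⁻⁴ = 2.337×10⁻⁴ K⁻¹
Layer 2: α = (0.51 + 0.087×13)×10⁻⁴ = 1.641×10⁻⁴ K⁻¹
Layer 3: α = (0.51 + 0.087×2.1)×10⁻⁴ = 0.6927×10⁻⁴ K⁻¹
0–160 m: 1.9 × 2.337×10⁻⁴ × 160 = 0.0710448 m
790 × 1.641×10⁻⁴ × 1.2 = 0.1555668 m
Layer 3: 0.6927×10⁻⁴ × 0.29 × 1400 = 0.02812362 m
Δh = 0.0710448 + 0.1555668 + 0.02812362 = 0.25473522 m

Δh ≈ 250 mm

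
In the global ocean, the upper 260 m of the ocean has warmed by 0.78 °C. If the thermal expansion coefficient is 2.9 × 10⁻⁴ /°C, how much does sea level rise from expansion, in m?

0.0588 m

Δh = αΔT·H = 2.9×10⁻⁴ × 0.78 × 260 = 0.058812 m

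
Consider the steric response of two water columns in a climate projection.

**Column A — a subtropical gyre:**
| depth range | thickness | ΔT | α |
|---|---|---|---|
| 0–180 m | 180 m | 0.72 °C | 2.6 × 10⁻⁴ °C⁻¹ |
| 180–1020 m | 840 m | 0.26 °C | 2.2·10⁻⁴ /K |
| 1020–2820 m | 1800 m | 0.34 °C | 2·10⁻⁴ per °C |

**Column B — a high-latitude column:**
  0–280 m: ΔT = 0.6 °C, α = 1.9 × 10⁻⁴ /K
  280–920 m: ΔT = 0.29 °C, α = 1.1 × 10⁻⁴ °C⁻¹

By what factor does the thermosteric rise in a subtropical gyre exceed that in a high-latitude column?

≈ 3.9×

A Layer 1: 180 × 0.72 × 2.6×10⁻⁴ = 0.033696 m
A 2.2×10⁻⁴ × 0.26 × 840 = 0.048048 m
A 0.34 × 2×10⁻⁴ × 1800 = 0.12240 m
A total: 0.204144 m
B Layer 1: 0.6 × 280 × 1.9×10⁻⁴ = 0.03192 m
B 640 × 0.29 × 1.1×10⁻⁴ = 0.020416 m
B total: 0.052336 m
Ratio: 0.204144 / 0.052336 ≈ 3.901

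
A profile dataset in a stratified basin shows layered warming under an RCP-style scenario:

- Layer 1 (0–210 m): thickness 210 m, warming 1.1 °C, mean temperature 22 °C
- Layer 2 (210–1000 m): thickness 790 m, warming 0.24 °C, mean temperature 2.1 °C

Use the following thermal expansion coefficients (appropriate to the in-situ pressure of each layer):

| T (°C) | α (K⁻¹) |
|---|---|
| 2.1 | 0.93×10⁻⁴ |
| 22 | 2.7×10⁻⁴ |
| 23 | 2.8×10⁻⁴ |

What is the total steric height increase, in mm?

Δh ≈ 80 mm

Layer 1 at 22 °C → α = 2.7×10⁻⁴ K⁻¹
Layer 2 at 2.1 °C → α = 0.93×10⁻⁴ K⁻¹
210 × 1.1 × 2.7×10⁻⁴ = 0.06237 m
0.24 × 790 × 0.93×10⁻⁴ = 0.0176328 m
Δh = 0.06237 + 0.0176328 = 0.0800028 m ≈ 80 mm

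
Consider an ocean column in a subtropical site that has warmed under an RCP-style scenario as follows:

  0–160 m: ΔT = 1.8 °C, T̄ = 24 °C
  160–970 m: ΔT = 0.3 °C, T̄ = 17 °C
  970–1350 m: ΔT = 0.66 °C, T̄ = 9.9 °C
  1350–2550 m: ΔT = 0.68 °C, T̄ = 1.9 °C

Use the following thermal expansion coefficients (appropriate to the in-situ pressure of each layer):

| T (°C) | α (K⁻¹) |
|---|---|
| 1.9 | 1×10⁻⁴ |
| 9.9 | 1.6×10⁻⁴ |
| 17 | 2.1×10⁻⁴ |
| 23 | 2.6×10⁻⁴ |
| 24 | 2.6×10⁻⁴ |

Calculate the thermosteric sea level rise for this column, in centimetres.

Δh = 25 cm

Layer 1 at 24 °C → α = 2.6×10⁻⁴ K⁻¹
Layer 2 at 17 °C → α = 2.1×10⁻⁴ K⁻¹
Layer 3 at 9.9 °C → α = 1.6×10⁻⁴ K⁻¹
Layer 4 at 1.9 °C → α = 1×10⁻⁴ K⁻¹
1.8 × 160 × 2.6×10⁻⁴ = 0.07488 m
Layer 2: 0.3 × 810 × 2.1×10⁻⁴ = 0.05103 m
0.66 × 1.6×10⁻⁴ × 380 = 0.040128 m
0.68 × 1×10⁻⁴ × 1200 = 0.08160 m
Δh = 0.07488 + 0.05103 + 0.040128 + 0.08160 = 0.247638 m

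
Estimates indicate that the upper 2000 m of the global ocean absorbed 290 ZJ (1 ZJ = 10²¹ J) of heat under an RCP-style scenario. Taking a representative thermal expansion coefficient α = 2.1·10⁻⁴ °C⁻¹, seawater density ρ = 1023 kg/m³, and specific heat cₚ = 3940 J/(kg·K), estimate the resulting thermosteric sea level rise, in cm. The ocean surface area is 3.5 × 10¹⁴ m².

Per unit area: Q = 290×10²¹ / (3.5×10¹⁴) ≈ 8.286×10⁸ J/m²
Δh = αQ/(ρcₚ) = 2.1×10⁻⁴ × 8.286×10⁸ / (1023 × 3940) ≈ 0.043171 m

Δh ≈ 4.3 cm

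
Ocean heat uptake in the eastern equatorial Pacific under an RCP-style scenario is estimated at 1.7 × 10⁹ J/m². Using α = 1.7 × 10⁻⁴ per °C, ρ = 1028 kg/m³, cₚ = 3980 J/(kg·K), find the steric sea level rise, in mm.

about 70.6 mm

Δh = αQ/(ρcₚ) = 1.7×10⁻⁴ × 1.7×10⁹ / (1028 × 3980) ≈ 0.070635 m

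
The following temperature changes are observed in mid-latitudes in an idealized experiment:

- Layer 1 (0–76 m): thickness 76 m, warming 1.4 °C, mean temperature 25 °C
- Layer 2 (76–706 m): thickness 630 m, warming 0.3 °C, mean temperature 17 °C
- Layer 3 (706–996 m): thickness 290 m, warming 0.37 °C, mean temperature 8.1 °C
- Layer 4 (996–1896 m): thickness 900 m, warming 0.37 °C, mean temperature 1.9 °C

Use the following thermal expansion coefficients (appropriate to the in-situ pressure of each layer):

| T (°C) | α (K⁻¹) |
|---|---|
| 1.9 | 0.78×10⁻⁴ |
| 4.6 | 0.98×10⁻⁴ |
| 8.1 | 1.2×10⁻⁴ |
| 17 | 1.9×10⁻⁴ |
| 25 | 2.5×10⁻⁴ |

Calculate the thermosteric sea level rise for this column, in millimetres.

Layer 1 at 25 °C → α = 2.5×10⁻⁴ K⁻¹
Layer 2 at 17 °C → α = 1.9×10⁻⁴ K⁻¹
Layer 3 at 8.1 °C → α = 1.2×10⁻⁴ K⁻¹
Layer 4 at 1.9 °C → α = 0.78×10⁻⁴ K⁻¹
0–76 m: 2.5×10⁻⁴ × 76 × 1.4 = 0.02660 m
Layer 2: 0.3 × 1.9×10⁻⁴ × 630 = 0.03591 m
1.2×10⁻⁴ × 0.37 × 290 = 0.012876 m
0.78×10⁻⁴ × 0.37 × 900 = 0.025974 m
Δh = 0.02660 + 0.03591 + 0.012876 + 0.025974 = 0.10136 m

101 mm of thermosteric rise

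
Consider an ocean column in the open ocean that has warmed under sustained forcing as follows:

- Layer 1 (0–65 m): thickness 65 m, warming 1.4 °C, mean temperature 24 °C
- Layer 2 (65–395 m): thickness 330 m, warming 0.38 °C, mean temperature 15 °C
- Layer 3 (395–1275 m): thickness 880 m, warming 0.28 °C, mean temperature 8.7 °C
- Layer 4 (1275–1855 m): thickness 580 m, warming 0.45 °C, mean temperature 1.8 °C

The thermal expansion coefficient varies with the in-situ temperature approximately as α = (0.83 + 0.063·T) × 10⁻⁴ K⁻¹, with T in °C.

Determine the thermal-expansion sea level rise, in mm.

Layer 1: α = (0.83 + 0.063×24)×10⁻⁴ = 2.342×10⁻⁴ K⁻¹
Layer 2: α = (0.83 + 0.063×15)×10⁻⁴ = 1.775×10⁻⁴ K⁻¹
Layer 3: α = (0.83 + 0.063×8.7)×10⁻⁴ = 1.3781×10⁻⁴ K⁻¹
Layer 4: α = (0.83 + 0.063×1.8)×10⁻⁴ = 0.9434×10⁻⁴ K⁻¹
Layer 1: 1.4 × 65 × 2.342×10⁻⁴ = 0.0213122 m
Layer 2: 1.775×10⁻⁴ × 330 × 0.38 = 0.0222585 m
395–1275 m: 880 × 0.28 × 1.3781×10⁻⁴ = 0.033956384 m
1275–1855 m: 0.45 × 580 × 0.9434×10⁻⁴ = 0.02462274 m
Δh = 0.0213122 + 0.0222585 + 0.033956384 + 0.02462274 = 0.102149824 m ≈ 100 mm

100 mm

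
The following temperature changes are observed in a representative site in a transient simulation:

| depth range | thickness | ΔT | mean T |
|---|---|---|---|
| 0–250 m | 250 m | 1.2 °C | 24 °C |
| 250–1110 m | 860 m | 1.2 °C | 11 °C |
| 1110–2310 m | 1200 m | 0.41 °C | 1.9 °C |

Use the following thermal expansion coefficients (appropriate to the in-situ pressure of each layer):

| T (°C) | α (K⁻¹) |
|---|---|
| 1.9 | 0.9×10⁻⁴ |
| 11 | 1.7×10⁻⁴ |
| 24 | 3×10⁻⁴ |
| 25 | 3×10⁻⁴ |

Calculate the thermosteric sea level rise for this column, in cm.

Δh ≈ 31 cm

Layer 1 at 24 °C → α = 3×10⁻⁴ K⁻¹
Layer 2 at 11 °C → α = 1.7×10⁻⁴ K⁻¹
Layer 3 at 1.9 °C → α = 0.9×10⁻⁴ K⁻¹
250 × 3×10⁻⁴ × 1.2 = 0.09000 m
250–1110 m: 1.2 × 1.7×10⁻⁴ × 860 = 0.17544 m
Layer 3: 0.41 × 1200 × 0.9×10⁻⁴ = 0.04428 m
Δh = 0.09000 + 0.17544 + 0.04428 = 0.30972 m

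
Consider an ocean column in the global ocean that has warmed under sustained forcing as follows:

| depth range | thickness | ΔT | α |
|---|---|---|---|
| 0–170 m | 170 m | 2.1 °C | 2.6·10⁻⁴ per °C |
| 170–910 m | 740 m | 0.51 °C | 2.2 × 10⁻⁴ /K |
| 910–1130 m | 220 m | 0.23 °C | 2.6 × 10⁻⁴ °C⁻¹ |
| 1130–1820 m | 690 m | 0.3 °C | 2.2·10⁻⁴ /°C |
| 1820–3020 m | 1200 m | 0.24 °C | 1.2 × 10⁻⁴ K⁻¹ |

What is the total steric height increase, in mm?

Layer 1: 170 × 2.6×10⁻⁴ × 2.1 = 0.09282 m
2.2×10⁻⁴ × 0.51 × 740 = 0.083028 m
0.23 × 2.6×10⁻⁴ × 220 = 0.013156 m
1130–1820 m: 0.3 × 2.2×10⁻⁴ × 690 = 0.04554 m
1.2×10⁻⁴ × 1200 × 0.24 = 0.03456 m
Δh = 0.09282 + 0.083028 + 0.013156 + 0.04554 + 0.03456 = 0.269104 m

Δh = 269 mm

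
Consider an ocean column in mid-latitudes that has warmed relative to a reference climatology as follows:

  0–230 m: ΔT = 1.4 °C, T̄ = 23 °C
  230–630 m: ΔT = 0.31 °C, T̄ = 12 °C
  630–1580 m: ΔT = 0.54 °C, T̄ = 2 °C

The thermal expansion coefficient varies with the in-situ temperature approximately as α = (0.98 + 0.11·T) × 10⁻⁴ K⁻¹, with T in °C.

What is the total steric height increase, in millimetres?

203 mm of thermosteric rise

Layer 1: α = (0.98 + 0.11×23)×10⁻⁴ = 3.51×10⁻⁴ K⁻¹
Layer 2: α = (0.98 + 0.11×12)×10⁻⁴ = 2.3×10⁻⁴ K⁻¹
Layer 3: α = (0.98 + 0.11×2)×10⁻⁴ = 1.2×10⁻⁴ K⁻¹
0–230 m: 230 × 3.51×10⁻⁴ × 1.4 = 0.113022 m
Layer 2: 0.31 × 2.3×10⁻⁴ × 400 = 0.02852 m
630–1580 m: 950 × 0.54 × 1.2×10⁻⁴ = 0.06156 m
Δh = 0.113022 + 0.02852 + 0.06156 = 0.203102 m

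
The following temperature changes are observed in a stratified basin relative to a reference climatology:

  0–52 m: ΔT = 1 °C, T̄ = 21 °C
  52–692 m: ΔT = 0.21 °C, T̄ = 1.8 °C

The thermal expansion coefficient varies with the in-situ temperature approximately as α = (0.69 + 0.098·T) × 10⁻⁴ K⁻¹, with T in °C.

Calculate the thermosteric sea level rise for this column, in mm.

25.9 mm

Layer 1: α = (0.69 + 0.098×21)×10⁻⁴ = 2.748×10⁻⁴ K⁻¹
Layer 2: α = (0.69 + 0.098×1.8)×10⁻⁴ = 0.8664×10⁻⁴ K⁻¹
Layer 1: 2.748×10⁻⁴ × 1 × 52 = 0.0142896 m
Layer 2: 0.8664×10⁻⁴ × 0.21 × 640 = 0.011644416 m
Δh = 0.0142896 + 0.011644416 = 0.025934016 m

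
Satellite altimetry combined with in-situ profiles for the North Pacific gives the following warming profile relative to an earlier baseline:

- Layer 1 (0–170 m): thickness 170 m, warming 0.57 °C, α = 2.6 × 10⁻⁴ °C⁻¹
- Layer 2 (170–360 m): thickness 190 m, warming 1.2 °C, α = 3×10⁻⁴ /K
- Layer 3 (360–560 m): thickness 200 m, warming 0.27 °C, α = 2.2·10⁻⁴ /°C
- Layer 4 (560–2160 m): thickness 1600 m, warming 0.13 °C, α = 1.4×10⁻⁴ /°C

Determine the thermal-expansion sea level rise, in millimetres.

0–170 m: 170 × 2.6×10⁻⁴ × 0.57 = 0.025194 m
190 × 1.2 × 3×10⁻⁴ = 0.06840 m
Layer 3: 0.27 × 200 × 2.2×10⁻⁴ = 0.01188 m
1600 × 0.13 × 1.4×10⁻⁴ = 0.02912 m
Δh = 0.025194 + 0.06840 + 0.01188 + 0.02912 = 0.134594 m ≈ 130 mm

130 mm of thermosteric rise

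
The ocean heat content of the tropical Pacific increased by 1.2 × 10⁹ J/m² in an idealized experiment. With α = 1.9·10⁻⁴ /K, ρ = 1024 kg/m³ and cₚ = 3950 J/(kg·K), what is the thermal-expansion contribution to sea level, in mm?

Δh = 56.4 mm

Δh = αQ/(ρcₚ) = 1.9×10⁻⁴ × 1.2×10⁹ / (1024 × 3950) ≈ 0.056369 m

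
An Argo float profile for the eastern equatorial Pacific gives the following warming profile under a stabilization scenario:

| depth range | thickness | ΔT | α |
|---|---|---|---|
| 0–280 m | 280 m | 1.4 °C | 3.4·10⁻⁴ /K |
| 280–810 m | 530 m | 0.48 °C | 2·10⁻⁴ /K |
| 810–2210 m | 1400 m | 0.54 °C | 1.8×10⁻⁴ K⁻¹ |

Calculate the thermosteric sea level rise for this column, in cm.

Δh ≈ 32.0 cm

3.4×10⁻⁴ × 1.4 × 280 = 0.13328 m
2×10⁻⁴ × 530 × 0.48 = 0.05088 m
810–2210 m: 0.54 × 1.8×10⁻⁴ × 1400 = 0.13608 m
Δh = 0.13328 + 0.05088 + 0.13608 = 0.32024 m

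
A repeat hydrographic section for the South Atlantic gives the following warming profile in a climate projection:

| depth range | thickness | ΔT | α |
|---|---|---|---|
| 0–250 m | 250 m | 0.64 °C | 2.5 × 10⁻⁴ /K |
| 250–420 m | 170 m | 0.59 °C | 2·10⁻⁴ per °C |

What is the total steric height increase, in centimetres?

Layer 1: 0.64 × 2.5×10⁻⁴ × 250 = 0.04000 m
Layer 2: 2×10⁻⁴ × 170 × 0.59 = 0.02006 m
Δh = 0.04000 + 0.02006 = 0.06006 m

Δh ≈ 6.0 cm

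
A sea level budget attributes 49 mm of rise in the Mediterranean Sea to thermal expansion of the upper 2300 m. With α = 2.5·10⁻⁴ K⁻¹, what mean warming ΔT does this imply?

ΔT ≈ 0.0852 °C

ΔT = Δh/(αH) = 0.049 / (2.5×10⁻⁴ × 2300) ≈ 0.08522 °C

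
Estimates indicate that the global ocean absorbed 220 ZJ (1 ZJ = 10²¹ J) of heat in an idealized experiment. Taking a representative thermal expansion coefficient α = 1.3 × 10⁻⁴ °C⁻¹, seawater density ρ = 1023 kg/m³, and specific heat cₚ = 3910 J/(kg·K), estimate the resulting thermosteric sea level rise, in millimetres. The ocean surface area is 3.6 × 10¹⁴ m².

about 20 mm

Per unit area: Q = 220×10²¹ / (3.6×10¹⁴) ≈ 6.111×10⁸ J/m²
Δh = αQ/(ρcₚ) = 1.3×10⁻⁴ × 6.111×10⁸ / (1023 × 3910) ≈ 0.019861 m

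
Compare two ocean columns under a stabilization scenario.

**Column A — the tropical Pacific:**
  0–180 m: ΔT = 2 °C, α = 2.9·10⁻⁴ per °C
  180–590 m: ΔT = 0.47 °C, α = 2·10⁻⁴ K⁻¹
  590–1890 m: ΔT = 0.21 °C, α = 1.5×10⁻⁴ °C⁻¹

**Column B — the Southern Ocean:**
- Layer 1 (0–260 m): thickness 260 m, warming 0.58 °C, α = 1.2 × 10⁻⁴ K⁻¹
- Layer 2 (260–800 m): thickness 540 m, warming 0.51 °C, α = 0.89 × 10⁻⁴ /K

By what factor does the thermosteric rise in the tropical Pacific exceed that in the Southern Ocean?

a factor of 4.32

A Layer 1: 2.9×10⁻⁴ × 180 × 2 = 0.10440 m
A Layer 2: 2×10⁻⁴ × 410 × 0.47 = 0.03854 m
A Layer 3: 1300 × 1.5×10⁻⁴ × 0.21 = 0.04095 m
A total: 0.18389 m
B Layer 1: 1.2×10⁻⁴ × 260 × 0.58 = 0.018096 m
B Layer 2: 0.51 × 0.89×10⁻⁴ × 540 = 0.0245106 m
B total: 0.0426066 m
Ratio: 0.18389 / 0.0426066 ≈ 4.316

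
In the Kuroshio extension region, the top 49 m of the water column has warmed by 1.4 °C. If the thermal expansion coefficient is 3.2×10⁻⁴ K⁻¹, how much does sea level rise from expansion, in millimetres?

22.0 mm of thermosteric rise

Δh = αΔT·H = 3.2×10⁻⁴ × 1.4 × 49 = 0.021952 m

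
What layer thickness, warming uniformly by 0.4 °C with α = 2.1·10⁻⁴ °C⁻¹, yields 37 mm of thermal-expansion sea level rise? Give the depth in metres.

440 m

H = Δh/(αΔT) = 0.037 / (2.1×10⁻⁴ × 0.4) ≈ 440.5 m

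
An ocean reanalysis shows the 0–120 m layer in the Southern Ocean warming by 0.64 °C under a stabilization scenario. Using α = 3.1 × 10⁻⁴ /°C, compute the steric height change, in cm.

Δh = αΔT·H = 3.1×10⁻⁴ × 0.64 × 120 = 0.023808 m

about 2.4 cm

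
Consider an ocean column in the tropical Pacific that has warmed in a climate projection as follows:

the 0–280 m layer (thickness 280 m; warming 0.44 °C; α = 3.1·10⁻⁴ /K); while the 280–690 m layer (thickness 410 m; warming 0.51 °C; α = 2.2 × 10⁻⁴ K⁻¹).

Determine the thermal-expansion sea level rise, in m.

Δh ≈ 0.0842 m

0–280 m: 3.1×10⁻⁴ × 280 × 0.44 = 0.038192 m
280–690 m: 2.2×10⁻⁴ × 410 × 0.51 = 0.046002 m
Δh = 0.038192 + 0.046002 = 0.084194 m ≈ 0.0842 m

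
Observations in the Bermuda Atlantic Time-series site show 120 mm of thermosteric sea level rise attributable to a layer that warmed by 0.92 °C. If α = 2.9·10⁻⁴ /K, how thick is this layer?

H = Δh/(αΔT) = 0.12 / (2.9×10⁻⁴ × 0.92) ≈ 449.8 m

H ≈ 450 m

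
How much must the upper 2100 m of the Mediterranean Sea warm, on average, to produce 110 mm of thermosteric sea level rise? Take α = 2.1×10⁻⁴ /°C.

ΔT = Δh/(αH) = 0.11 / (2.1×10⁻⁴ × 2100) ≈ 0.2494 K

0.25 K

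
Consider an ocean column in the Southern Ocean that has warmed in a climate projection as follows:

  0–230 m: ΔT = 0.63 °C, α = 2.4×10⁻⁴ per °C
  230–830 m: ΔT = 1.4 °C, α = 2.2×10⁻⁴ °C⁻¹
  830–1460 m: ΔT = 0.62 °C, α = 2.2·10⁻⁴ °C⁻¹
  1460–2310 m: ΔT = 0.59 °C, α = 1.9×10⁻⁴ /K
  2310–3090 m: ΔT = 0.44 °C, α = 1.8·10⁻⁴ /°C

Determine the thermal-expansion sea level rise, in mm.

460 mm of thermosteric rise

0–230 m: 2.4×10⁻⁴ × 0.63 × 230 = 0.034776 m
2.2×10⁻⁴ × 1.4 × 600 = 0.18480 m
630 × 2.2×10⁻⁴ × 0.62 = 0.085932 m
Layer 4: 1.9×10⁻⁴ × 850 × 0.59 = 0.095285 m
2310–3090 m: 0.44 × 1.8×10⁻⁴ × 780 = 0.061776 m
Δh = 0.034776 + 0.18480 + 0.085932 + 0.095285 + 0.061776 = 0.462569 m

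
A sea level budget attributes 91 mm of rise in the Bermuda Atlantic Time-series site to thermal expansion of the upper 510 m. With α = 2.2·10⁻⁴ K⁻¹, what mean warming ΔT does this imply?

ΔT = Δh/(αH) = 0.091 / (2.2×10⁻⁴ × 510) ≈ 0.8111 °C

about 0.811 °C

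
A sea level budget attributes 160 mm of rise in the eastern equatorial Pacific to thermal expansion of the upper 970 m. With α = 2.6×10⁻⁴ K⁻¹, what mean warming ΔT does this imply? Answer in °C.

ΔT = Δh/(αH) = 0.16 / (2.6×10⁻⁴ × 970) ≈ 0.6344 °C

0.634 °C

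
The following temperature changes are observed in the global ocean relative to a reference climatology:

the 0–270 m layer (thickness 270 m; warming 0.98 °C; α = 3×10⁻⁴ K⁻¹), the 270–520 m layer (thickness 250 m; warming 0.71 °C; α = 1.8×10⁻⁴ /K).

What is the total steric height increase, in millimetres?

Layer 1: 3×10⁻⁴ × 0.98 × 270 = 0.07938 m
270–520 m: 0.71 × 250 × 1.8×10⁻⁴ = 0.03195 m
Δh = 0.07938 + 0.03195 = 0.11133 m ≈ 110 mm

Δh ≈ 110 mm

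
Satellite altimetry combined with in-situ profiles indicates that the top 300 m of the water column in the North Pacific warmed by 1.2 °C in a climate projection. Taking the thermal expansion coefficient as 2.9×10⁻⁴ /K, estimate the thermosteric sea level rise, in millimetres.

about 104 mm

Δh = αΔT·H = 2.9×10⁻⁴ × 1.2 × 300 = 0.10440 m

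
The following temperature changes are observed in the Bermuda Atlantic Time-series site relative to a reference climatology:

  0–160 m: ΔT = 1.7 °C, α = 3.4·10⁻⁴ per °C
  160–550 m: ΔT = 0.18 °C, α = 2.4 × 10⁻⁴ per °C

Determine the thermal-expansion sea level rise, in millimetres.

160 × 1.7 × 3.4×10⁻⁴ = 0.09248 m
390 × 0.18 × 2.4×10⁻⁴ = 0.016848 m
Δh = 0.09248 + 0.016848 = 0.109328 m

109 mm of thermosteric rise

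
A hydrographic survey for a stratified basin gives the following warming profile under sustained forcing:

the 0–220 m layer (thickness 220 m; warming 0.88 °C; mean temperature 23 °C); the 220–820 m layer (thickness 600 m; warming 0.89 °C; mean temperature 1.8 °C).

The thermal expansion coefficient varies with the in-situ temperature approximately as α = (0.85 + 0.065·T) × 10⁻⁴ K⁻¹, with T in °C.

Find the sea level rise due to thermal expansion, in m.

Layer 1: α = (0.85 + 0.065×23)×10⁻⁴ = 2.345×10⁻⁴ K⁻¹
Layer 2: α = (0.85 + 0.065×1.8)×10⁻⁴ = 0.967×10⁻⁴ K⁻¹
0–220 m: 220 × 2.345×10⁻⁴ × 0.88 = 0.0453992 m
0.89 × 600 × 0.967×10⁻⁴ = 0.0516378 m
Δh = 0.0453992 + 0.0516378 = 0.097037 m

Δh ≈ 0.0970 m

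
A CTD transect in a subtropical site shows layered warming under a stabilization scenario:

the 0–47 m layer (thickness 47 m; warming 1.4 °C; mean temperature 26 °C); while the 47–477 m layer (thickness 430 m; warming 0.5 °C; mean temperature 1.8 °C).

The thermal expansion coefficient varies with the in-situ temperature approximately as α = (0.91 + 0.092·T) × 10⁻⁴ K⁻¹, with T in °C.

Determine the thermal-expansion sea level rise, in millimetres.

Layer 1: α = (0.91 + 0.092×26)×10⁻⁴ = 3.302×10⁻⁴ K⁻¹
Layer 2: α = (0.91 + 0.092×1.8)×10⁻⁴ = 1.0756×10⁻⁴ K⁻¹
0–47 m: 1.4 × 47 × 3.302×10⁻⁴ = 0.02172716 m
47–477 m: 0.5 × 430 × 1.0756×10⁻⁴ = 0.0231254 m
Δh = 0.02172716 + 0.0231254 = 0.04485256 m ≈ 45 mm

about 45 mm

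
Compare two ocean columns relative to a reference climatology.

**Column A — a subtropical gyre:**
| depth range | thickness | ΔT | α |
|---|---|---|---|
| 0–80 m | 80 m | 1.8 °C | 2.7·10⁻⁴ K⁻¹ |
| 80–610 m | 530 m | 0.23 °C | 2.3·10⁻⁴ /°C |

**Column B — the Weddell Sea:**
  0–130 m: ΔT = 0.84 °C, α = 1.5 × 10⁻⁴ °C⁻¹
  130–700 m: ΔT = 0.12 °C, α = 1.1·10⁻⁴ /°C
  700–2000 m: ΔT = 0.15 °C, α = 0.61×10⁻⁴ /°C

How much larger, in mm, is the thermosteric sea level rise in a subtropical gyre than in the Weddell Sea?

A Layer 1: 1.8 × 2.7×10⁻⁴ × 80 = 0.03888 m
A 530 × 2.3×10⁻⁴ × 0.23 = 0.028037 m
A total: 0.066917 m
B Layer 1: 0.84 × 1.5×10⁻⁴ × 130 = 0.01638 m
B 130–700 m: 570 × 0.12 × 1.1×10⁻⁴ = 0.007524 m
B 700–2000 m: 0.15 × 1300 × 0.61×10⁻⁴ = 0.011895 m
B total: 0.035799 m
Difference: 0.066917 − 0.035799 = 0.031118 m

31.1 mm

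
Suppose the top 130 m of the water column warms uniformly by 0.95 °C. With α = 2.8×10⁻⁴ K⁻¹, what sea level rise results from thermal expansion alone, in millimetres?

Δh = 34.6 mm

Δh = αΔT·H = 2.8×10⁻⁴ × 0.95 × 130 = 0.03458 m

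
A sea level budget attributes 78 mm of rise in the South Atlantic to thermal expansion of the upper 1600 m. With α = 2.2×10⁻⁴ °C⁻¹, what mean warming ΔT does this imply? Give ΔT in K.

ΔT ≈ 0.22 K

ΔT = Δh/(αH) = 0.078 / (2.2×10⁻⁴ × 1600) ≈ 0.2216 K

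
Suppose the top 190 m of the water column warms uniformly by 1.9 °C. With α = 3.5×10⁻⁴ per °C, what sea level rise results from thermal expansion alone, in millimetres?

Δh = αΔT·H = 3.5×10⁻⁴ × 1.9 × 190 = 0.12635 m

130 mm of thermosteric rise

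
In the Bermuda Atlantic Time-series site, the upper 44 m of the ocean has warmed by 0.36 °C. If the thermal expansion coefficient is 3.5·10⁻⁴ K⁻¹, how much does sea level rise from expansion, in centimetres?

Δh = αΔT·H = 3.5×10⁻⁴ × 0.36 × 44 = 0.005544 m

Δh ≈ 0.554 cm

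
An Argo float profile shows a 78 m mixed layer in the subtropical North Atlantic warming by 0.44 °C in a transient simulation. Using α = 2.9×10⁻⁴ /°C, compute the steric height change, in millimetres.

Δh ≈ 9.95 mm

Δh = αΔT·H = 2.9×10⁻⁴ × 0.44 × 78 = 0.0099528 m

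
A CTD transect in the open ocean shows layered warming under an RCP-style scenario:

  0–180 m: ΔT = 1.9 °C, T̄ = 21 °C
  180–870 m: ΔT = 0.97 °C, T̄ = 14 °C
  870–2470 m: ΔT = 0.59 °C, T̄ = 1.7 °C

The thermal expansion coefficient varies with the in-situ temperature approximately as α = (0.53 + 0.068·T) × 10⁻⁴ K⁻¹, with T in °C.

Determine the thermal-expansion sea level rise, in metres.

Δh = 0.227 m

Layer 1: α = (0.53 + 0.068×21)×10⁻⁴ = 1.958×10⁻⁴ K⁻¹
Layer 2: α = (0.53 + 0.068×14)×10⁻⁴ = 1.482×10⁻⁴ K⁻¹
Layer 3: α = (0.53 + 0.068×1.7)×10⁻⁴ = 0.6456×10⁻⁴ K⁻¹
Layer 1: 1.958×10⁻⁴ × 180 × 1.9 = 0.0669636 m
Layer 2: 1.482×10⁻⁴ × 0.97 × 690 = 0.09919026 m
Layer 3: 0.6456×10⁻⁴ × 1600 × 0.59 = 0.06094464 m
Δh = 0.0669636 + 0.09919026 + 0.06094464 = 0.2270985 m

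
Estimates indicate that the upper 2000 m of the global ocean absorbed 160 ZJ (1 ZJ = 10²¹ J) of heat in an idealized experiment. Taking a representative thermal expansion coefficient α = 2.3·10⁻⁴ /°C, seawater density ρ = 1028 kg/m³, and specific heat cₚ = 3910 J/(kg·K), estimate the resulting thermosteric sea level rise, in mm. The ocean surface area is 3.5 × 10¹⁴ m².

Per unit area: Q = 160×10²¹ / (3.5×10¹⁴) ≈ 4.571×10⁸ J/m²
Δh = αQ/(ρcₚ) = 2.3×10⁻⁴ × 4.571×10⁸ / (1028 × 3910) ≈ 0.026156 m

26 mm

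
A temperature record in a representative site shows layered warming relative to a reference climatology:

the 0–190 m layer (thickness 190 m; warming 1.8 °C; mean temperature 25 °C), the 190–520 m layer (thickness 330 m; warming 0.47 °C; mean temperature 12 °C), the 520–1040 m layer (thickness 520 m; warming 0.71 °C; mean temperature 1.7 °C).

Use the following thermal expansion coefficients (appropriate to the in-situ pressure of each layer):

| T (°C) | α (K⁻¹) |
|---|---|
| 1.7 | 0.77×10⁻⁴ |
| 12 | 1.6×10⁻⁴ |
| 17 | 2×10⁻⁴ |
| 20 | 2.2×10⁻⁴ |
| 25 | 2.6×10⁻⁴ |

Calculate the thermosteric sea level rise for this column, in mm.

Layer 1 at 25 °C → α = 2.6×10⁻⁴ K⁻¹
Layer 2 at 12 °C → α = 1.6×10⁻⁴ K⁻¹
Layer 3 at 1.7 °C → α = 0.77×10⁻⁴ K⁻¹
190 × 1.8 × 2.6×10⁻⁴ = 0.08892 m
190–520 m: 0.47 × 330 × 1.6×10⁻⁴ = 0.024816 m
0.77×10⁻⁴ × 520 × 0.71 = 0.0284284 m
Δh = 0.08892 + 0.024816 + 0.0284284 = 0.1421644 m

Δh ≈ 140 mm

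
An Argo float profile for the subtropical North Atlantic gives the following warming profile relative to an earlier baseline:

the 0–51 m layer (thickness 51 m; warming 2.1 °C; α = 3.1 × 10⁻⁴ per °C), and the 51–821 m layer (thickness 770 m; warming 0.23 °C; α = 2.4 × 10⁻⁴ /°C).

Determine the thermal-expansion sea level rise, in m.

2.1 × 51 × 3.1×10⁻⁴ = 0.033201 m
770 × 0.23 × 2.4×10⁻⁴ = 0.042504 m
Δh = 0.033201 + 0.042504 = 0.075705 m ≈ 0.076 m

about 0.076 m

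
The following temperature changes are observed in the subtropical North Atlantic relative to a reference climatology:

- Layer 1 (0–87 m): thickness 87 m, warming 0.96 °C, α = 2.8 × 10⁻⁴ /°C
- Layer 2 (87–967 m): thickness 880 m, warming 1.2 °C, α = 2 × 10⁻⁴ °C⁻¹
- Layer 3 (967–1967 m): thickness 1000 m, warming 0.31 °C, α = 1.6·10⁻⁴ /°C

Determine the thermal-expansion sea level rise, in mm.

Layer 1: 87 × 2.8×10⁻⁴ × 0.96 = 0.0233856 m
2×10⁻⁴ × 1.2 × 880 = 0.21120 m
967–1967 m: 1000 × 0.31 × 1.6×10⁻⁴ = 0.04960 m
Δh = 0.0233856 + 0.21120 + 0.04960 = 0.2841856 m ≈ 280 mm

280 mm of thermosteric rise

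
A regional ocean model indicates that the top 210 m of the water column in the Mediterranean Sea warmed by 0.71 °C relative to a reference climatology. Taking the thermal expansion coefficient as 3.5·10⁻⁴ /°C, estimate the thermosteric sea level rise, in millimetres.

52 mm

Δh = αΔT·H = 3.5×10⁻⁴ × 0.71 × 210 = 0.052185 m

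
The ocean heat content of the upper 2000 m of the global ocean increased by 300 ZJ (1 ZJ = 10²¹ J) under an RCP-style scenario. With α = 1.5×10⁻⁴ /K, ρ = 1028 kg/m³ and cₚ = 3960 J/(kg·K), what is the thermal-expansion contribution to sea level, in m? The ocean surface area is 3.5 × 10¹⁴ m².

0.032 m

Per unit area: Q = 300×10²¹ / (3.5×10¹⁴) ≈ 8.571×10⁸ J/m²
Δh = αQ/(ρcₚ) = 1.5×10⁻⁴ × 8.571×10⁸ / (1028 × 3960) ≈ 0.031582 m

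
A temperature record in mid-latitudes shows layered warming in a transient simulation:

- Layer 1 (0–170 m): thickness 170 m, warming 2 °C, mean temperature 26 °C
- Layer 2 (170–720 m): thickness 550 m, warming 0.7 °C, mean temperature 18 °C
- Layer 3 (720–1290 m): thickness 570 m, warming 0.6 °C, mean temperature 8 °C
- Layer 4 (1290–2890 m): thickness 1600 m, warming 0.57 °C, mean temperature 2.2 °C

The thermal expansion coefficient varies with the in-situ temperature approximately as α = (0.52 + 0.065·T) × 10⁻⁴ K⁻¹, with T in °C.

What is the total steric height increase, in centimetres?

Layer 1: α = (0.52 + 0.065×26)×10⁻⁴ = 2.21×10⁻⁴ K⁻¹
Layer 2: α = (0.52 + 0.065×18)×10⁻⁴ = 1.69×10⁻⁴ K⁻¹
Layer 3: α = (0.52 + 0.065×8)×10⁻⁴ = 1.04×10⁻⁴ K⁻¹
Layer 4: α = (0.52 + 0.065×2.2)×10⁻⁴ = 0.663×10⁻⁴ K⁻¹
Layer 1: 170 × 2.21×10⁻⁴ × 2 = 0.07514 m
0.7 × 1.69×10⁻⁴ × 550 = 0.065065 m
720–1290 m: 1.04×10⁻⁴ × 570 × 0.6 = 0.035568 m
1600 × 0.663×10⁻⁴ × 0.57 = 0.0604656 m
Δh = 0.07514 + 0.065065 + 0.035568 + 0.0604656 = 0.2362386 m

24 cm of thermosteric rise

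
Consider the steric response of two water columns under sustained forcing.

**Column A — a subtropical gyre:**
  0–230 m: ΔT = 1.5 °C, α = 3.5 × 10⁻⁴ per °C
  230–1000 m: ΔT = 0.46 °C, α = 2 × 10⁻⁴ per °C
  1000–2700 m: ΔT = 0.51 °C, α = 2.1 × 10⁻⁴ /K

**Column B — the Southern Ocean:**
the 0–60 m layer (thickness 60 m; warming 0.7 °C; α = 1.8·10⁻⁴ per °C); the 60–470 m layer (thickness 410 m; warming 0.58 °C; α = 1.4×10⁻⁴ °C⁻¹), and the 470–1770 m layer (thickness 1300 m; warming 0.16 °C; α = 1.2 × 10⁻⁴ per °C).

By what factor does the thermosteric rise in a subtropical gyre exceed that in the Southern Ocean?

≈ 5.7×

A 3.5×10⁻⁴ × 1.5 × 230 = 0.12075 m
A 0.46 × 2×10⁻⁴ × 770 = 0.07084 m
A Layer 3: 0.51 × 1700 × 2.1×10⁻⁴ = 0.18207 m
A total: 0.37366 m
B Layer 1: 0.7 × 1.8×10⁻⁴ × 60 = 0.00756 m
B 60–470 m: 410 × 0.58 × 1.4×10⁻⁴ = 0.033292 m
B Layer 3: 1300 × 0.16 × 1.2×10⁻⁴ = 0.02496 m
B total: 0.065812 m
Ratio: 0.37366 / 0.065812 ≈ 5.678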